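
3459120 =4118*840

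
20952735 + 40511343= 61464078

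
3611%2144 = 1467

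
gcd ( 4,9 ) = 1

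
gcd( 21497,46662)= 7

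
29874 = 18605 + 11269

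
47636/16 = 2977 + 1/4=2977.25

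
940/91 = 940/91= 10.33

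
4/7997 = 4/7997 = 0.00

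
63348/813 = 77+249/271 =77.92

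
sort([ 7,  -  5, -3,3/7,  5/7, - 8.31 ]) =[ - 8.31,  -  5, - 3,3/7 , 5/7, 7]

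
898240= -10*( - 89824) 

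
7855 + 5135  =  12990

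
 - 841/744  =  -841/744 = - 1.13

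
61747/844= 73 +135/844 = 73.16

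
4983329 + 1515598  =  6498927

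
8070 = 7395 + 675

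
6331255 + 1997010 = 8328265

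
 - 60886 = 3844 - 64730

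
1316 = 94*14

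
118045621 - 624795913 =  -  506750292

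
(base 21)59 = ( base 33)3f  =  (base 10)114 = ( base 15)79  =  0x72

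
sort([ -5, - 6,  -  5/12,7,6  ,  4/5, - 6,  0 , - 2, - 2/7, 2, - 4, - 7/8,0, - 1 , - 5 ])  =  [ - 6, - 6, - 5, - 5, - 4,- 2, - 1, - 7/8 , - 5/12, - 2/7,0,0, 4/5,2, 6, 7]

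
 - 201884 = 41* ( - 4924)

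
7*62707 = 438949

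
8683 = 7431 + 1252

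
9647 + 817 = 10464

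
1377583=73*18871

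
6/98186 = 3/49093 = 0.00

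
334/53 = 334/53 = 6.30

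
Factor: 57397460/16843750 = 2^1*5^(-5 )*7^(-2)*11^( - 1 ) * 2869873^1 = 5739746/1684375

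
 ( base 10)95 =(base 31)32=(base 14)6B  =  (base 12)7B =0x5F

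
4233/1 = 4233 = 4233.00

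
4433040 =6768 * 655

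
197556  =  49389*4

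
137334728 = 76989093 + 60345635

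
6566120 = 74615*88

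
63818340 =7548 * 8455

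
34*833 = 28322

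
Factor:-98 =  - 2^1*7^2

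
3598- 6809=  -3211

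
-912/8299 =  - 1 + 7387/8299=- 0.11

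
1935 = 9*215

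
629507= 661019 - 31512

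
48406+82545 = 130951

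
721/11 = 721/11 = 65.55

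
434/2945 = 14/95 = 0.15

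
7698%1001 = 691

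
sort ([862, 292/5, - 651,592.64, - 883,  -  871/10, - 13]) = [ - 883, - 651, - 871/10 , - 13, 292/5 , 592.64,862]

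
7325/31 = 7325/31 = 236.29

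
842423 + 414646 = 1257069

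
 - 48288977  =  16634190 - 64923167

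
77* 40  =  3080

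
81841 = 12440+69401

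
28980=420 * 69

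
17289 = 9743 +7546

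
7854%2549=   207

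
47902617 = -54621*(-877)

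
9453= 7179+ 2274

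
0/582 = 0 = 0.00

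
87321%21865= 21726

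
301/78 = 301/78= 3.86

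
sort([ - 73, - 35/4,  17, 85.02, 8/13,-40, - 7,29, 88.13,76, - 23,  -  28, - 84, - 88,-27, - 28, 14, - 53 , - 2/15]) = [ - 88, - 84, - 73 , - 53, - 40, - 28, - 28,-27, - 23, - 35/4, - 7, - 2/15, 8/13,14, 17, 29,76,85.02,88.13] 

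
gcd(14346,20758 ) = 2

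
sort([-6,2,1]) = [ - 6,1,2]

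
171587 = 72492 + 99095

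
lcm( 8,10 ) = 40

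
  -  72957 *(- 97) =7076829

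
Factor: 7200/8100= 2^3*3^( - 2 ) = 8/9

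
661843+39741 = 701584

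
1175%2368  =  1175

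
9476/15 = 9476/15=631.73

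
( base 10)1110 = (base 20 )2FA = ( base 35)VP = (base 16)456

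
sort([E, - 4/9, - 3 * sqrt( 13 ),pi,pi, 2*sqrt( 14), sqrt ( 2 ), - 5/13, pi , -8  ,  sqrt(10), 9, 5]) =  [ - 3*sqrt (13 ), - 8, - 4/9, - 5/13, sqrt( 2), E, pi,pi, pi,sqrt( 10 ),5, 2 *sqrt (14 ), 9] 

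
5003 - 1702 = 3301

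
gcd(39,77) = 1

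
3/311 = 3/311  =  0.01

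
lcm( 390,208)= 3120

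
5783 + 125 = 5908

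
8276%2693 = 197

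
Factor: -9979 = -17^1*587^1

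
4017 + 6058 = 10075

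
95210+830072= 925282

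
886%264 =94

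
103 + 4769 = 4872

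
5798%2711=376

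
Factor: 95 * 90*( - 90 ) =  - 2^2*3^4*5^3 * 19^1 = - 769500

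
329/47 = 7=7.00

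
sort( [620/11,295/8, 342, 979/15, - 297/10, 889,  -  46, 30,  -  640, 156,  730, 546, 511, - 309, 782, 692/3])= [  -  640,  -  309,-46, -297/10 , 30 , 295/8,620/11,979/15, 156,  692/3, 342, 511, 546, 730,782, 889]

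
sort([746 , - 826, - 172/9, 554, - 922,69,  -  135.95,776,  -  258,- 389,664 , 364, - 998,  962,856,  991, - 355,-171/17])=[-998, - 922, - 826, - 389, - 355, - 258,  -  135.95, - 172/9, - 171/17, 69,364,554,664, 746, 776,856,962, 991]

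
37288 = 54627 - 17339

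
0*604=0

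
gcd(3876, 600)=12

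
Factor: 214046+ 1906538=2120584 = 2^3*139^1 * 1907^1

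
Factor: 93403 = 23^1*31^1 *131^1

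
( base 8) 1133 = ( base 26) n5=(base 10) 603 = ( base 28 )lf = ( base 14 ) 311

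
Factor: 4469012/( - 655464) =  - 2^( - 1)*3^ ( - 1)*31^( - 1)*881^( - 1)*1117253^1 = - 1117253/163866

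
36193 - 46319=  - 10126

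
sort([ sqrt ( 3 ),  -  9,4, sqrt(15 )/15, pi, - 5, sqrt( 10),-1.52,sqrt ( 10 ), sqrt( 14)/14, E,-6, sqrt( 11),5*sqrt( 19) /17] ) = [  -  9, - 6 , - 5, - 1.52, sqrt(15) /15,sqrt(14)/14, 5*sqrt(19)/17, sqrt( 3 ),E, pi, sqrt( 10),sqrt ( 10),sqrt(11 ), 4 ]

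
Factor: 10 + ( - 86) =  -2^2*19^1 =-76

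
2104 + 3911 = 6015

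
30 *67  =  2010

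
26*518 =13468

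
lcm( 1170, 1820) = 16380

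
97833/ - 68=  - 1439 + 19/68 = - 1438.72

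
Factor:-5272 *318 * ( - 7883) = 13215817968 = 2^4*3^1 * 53^1 * 659^1 * 7883^1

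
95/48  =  1 + 47/48 = 1.98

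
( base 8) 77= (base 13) 4B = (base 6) 143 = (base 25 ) 2d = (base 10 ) 63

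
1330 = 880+450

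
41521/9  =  4613+ 4/9 = 4613.44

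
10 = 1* 10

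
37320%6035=1110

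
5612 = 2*2806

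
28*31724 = 888272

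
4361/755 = 4361/755=5.78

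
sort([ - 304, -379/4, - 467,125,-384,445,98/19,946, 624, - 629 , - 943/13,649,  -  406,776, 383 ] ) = [ - 629, - 467,-406,  -  384,-304,-379/4, - 943/13 , 98/19,125,383,445, 624,649,776,946 ] 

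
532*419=222908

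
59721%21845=16031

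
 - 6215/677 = -6215/677 = -9.18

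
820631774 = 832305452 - 11673678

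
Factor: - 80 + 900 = 2^2*5^1*41^1 = 820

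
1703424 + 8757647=10461071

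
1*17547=17547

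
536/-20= - 134/5 = - 26.80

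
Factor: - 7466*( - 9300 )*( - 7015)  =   - 487078107000  =  - 2^3 * 3^1*5^3*23^1*31^1*61^1*3733^1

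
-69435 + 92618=23183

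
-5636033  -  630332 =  - 6266365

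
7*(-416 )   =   - 2912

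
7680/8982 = 1280/1497 = 0.86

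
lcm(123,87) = 3567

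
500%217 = 66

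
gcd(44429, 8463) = 7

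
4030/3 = 4030/3= 1343.33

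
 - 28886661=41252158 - 70138819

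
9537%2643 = 1608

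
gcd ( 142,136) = 2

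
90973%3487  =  311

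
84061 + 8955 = 93016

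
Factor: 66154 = 2^1* 11^1*31^1 * 97^1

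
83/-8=  -  83/8= -10.38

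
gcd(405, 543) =3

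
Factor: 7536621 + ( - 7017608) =11^1*29^1 * 1627^1 = 519013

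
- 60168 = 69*( -872) 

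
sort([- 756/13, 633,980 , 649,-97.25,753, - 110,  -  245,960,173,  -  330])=[ - 330, - 245 , - 110,- 97.25,-756/13,173,633,649,753,960,980]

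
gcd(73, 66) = 1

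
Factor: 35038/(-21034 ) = -17519/10517 = -  13^( - 1)*809^( - 1) * 17519^1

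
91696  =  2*45848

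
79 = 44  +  35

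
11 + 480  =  491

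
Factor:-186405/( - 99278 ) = 2^(  -  1 )*3^1 * 5^1* 17^2*43^1*49639^(-1 ) 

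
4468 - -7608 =12076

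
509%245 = 19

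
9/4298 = 9/4298 = 0.00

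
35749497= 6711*5327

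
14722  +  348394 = 363116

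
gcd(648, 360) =72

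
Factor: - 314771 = -314771^1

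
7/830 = 7/830 = 0.01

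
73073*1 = 73073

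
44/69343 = 44/69343 = 0.00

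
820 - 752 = 68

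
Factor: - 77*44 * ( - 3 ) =2^2*3^1*7^1*11^2  =  10164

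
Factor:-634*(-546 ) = 346164=   2^2*3^1*7^1*13^1* 317^1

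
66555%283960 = 66555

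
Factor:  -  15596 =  - 2^2*7^1*557^1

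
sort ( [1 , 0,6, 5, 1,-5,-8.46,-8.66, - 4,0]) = [-8.66, -8.46, - 5,-4,0, 0, 1, 1, 5,6]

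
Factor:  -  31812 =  - 2^2*3^1 * 11^1*241^1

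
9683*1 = 9683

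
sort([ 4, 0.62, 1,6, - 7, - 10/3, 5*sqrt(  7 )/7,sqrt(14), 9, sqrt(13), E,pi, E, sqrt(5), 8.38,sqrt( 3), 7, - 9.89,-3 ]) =[ - 9.89, - 7,  -  10/3, - 3, 0.62,  1 , sqrt(3),5*sqrt(7 ) /7,sqrt( 5 ), E,E, pi, sqrt( 13), sqrt(14), 4, 6,7, 8.38,9]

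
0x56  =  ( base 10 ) 86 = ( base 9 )105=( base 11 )79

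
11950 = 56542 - 44592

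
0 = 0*586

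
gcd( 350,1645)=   35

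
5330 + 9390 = 14720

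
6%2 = 0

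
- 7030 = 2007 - 9037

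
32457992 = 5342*6076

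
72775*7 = 509425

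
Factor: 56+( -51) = 5^1 = 5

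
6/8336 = 3/4168 = 0.00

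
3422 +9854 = 13276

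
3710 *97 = 359870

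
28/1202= 14/601 = 0.02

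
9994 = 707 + 9287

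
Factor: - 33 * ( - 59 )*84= 2^2 * 3^2 * 7^1*11^1 * 59^1= 163548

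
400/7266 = 200/3633 = 0.06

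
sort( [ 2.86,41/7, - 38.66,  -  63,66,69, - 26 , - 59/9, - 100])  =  [ - 100,-63, - 38.66,-26, - 59/9,2.86,41/7,66, 69]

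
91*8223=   748293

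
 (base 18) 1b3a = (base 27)CQA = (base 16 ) 24F4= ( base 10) 9460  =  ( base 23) HK7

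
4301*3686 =15853486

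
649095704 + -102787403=546308301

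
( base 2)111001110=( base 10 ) 462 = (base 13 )297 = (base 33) E0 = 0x1ce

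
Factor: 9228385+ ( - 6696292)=2532093 = 3^1*23^1*36697^1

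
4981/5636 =4981/5636 = 0.88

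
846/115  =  846/115 = 7.36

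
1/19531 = 1/19531 = 0.00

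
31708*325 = 10305100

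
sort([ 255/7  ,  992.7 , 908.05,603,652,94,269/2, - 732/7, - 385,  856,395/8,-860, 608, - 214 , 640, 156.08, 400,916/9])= [ - 860 , - 385, - 214, - 732/7, 255/7, 395/8, 94,916/9, 269/2,156.08, 400,603 , 608,640,652,  856,908.05 , 992.7 ] 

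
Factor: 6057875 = 5^3*48463^1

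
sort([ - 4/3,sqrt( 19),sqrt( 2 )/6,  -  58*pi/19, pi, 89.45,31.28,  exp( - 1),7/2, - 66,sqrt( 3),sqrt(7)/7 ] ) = [  -  66, - 58*pi/19,  -  4/3,  sqrt( 2 ) /6,exp(-1),sqrt( 7 ) /7, sqrt( 3 ), pi, 7/2, sqrt(19 ), 31.28 , 89.45]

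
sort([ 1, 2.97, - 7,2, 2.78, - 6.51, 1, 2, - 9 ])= [ - 9,  -  7, -6.51, 1,  1,2, 2, 2.78, 2.97]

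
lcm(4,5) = 20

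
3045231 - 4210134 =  - 1164903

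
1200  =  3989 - 2789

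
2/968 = 1/484 = 0.00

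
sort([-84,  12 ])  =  [ - 84, 12 ] 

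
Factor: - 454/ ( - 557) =2^1*227^1*557^(- 1 ) 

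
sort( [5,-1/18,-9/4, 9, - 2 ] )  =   [ - 9/4, - 2, - 1/18,  5, 9]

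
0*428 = 0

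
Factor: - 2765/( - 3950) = 7/10 = 2^ ( - 1)*5^( - 1 )*7^1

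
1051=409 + 642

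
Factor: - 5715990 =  - 2^1*3^2*5^1*7^1*43^1*211^1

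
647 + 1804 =2451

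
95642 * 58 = 5547236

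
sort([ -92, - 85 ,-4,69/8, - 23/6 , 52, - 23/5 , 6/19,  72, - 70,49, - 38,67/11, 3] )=[ - 92, - 85, - 70 , - 38 , - 23/5 , - 4, - 23/6, 6/19 , 3,  67/11,  69/8  ,  49, 52 , 72]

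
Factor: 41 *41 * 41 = 41^3 = 68921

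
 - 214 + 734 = 520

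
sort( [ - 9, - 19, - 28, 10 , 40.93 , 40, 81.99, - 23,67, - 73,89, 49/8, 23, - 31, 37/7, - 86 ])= [ -86, - 73, - 31,- 28, - 23, - 19, - 9, 37/7, 49/8,10 , 23,40, 40.93, 67, 81.99, 89] 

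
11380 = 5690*2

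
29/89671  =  29/89671 = 0.00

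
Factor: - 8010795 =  - 3^1  *5^1*13^1*41081^1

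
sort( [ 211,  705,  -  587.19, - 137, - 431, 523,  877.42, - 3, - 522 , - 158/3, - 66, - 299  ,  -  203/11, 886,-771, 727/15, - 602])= [ - 771, - 602, - 587.19, - 522, - 431, - 299, - 137, -66 ,  -  158/3, - 203/11, - 3, 727/15, 211, 523,  705, 877.42 , 886] 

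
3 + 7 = 10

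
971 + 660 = 1631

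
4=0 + 4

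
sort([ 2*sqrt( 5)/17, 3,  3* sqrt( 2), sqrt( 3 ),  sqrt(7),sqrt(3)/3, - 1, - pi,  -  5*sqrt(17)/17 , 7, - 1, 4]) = [ - pi, - 5*sqrt( 17 )/17, - 1, - 1 , 2 * sqrt(5 ) /17, sqrt(3)/3 , sqrt(3), sqrt(7),3,  4, 3*sqrt(2), 7] 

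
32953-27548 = 5405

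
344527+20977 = 365504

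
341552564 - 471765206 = -130212642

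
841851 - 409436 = 432415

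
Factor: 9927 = 3^2* 1103^1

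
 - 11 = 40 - 51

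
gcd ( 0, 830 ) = 830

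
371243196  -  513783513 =-142540317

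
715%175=15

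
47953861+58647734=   106601595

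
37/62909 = 37/62909 = 0.00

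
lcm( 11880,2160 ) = 23760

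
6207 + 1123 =7330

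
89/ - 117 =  - 1 + 28/117 = - 0.76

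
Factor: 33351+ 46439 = 2^1*5^1*79^1*101^1 = 79790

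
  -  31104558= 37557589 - 68662147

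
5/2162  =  5/2162 = 0.00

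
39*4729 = 184431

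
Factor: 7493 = 59^1*127^1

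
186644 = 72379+114265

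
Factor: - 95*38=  - 3610= - 2^1 * 5^1*19^2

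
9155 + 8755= 17910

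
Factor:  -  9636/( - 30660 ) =11/35 = 5^(-1 )*7^( - 1 )*11^1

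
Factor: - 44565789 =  - 3^1*17^1 * 23^1*37993^1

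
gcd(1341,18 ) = 9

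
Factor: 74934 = 2^1*3^2*23^1*181^1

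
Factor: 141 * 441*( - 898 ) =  - 2^1*3^3*7^2*47^1 * 449^1 = - 55838538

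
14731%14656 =75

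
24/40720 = 3/5090 = 0.00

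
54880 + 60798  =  115678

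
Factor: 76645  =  5^1*15329^1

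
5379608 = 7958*676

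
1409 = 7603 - 6194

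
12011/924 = 12011/924 = 13.00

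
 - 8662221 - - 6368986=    - 2293235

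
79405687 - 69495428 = 9910259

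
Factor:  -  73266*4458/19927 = - 2^2*3^2*743^1*12211^1*19927^( - 1) = -  326619828/19927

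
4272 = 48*89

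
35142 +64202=99344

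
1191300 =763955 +427345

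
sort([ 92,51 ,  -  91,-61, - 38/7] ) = [ -91 , - 61, - 38/7, 51,92]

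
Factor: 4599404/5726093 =2^2*17^( - 1)*59^1*19489^1*336829^(- 1)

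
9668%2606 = 1850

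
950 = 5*190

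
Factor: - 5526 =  - 2^1*3^2 * 307^1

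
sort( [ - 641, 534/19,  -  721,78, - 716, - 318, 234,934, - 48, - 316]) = [-721,  -  716, - 641, - 318 , - 316, - 48,534/19 , 78,234, 934]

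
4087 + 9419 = 13506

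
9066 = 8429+637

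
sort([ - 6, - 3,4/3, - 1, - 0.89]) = [ - 6, - 3,-1, - 0.89,  4/3]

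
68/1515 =68/1515 = 0.04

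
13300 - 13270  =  30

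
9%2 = 1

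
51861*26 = 1348386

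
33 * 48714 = 1607562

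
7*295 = 2065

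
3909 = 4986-1077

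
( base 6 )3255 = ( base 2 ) 1011110011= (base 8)1363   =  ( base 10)755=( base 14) 3bd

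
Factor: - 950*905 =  - 2^1*5^3*19^1*181^1 = - 859750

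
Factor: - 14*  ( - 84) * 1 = 1176 = 2^3 * 3^1 * 7^2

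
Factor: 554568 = 2^3*3^1*7^1*3301^1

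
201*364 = 73164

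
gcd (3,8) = 1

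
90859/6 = 90859/6 = 15143.17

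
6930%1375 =55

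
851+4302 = 5153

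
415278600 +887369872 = 1302648472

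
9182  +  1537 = 10719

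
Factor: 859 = 859^1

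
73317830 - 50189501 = 23128329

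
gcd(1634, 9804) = 1634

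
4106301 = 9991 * 411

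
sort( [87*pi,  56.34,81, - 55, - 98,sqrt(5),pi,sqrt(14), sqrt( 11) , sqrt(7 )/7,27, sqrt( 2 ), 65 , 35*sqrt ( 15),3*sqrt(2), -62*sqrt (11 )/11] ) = [ - 98, -55, - 62*sqrt( 11)/11, sqrt( 7) /7,sqrt( 2),sqrt ( 5 ),pi, sqrt( 11), sqrt( 14),3*sqrt( 2),27,56.34,65, 81,35*sqrt( 15),87 * pi]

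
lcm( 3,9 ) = 9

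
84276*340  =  28653840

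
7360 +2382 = 9742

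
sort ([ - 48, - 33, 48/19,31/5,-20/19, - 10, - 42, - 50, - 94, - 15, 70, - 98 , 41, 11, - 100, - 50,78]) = [-100, - 98, - 94, - 50, - 50, - 48,  -  42, - 33, - 15, - 10, - 20/19, 48/19 , 31/5 , 11, 41, 70, 78]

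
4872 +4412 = 9284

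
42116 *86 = 3621976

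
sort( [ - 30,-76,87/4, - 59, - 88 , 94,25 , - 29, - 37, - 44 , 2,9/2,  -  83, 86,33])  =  [ - 88, - 83,-76, - 59, - 44, - 37, - 30, - 29, 2, 9/2, 87/4 , 25,33,86,94 ] 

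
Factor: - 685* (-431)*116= 34247260  =  2^2*5^1*29^1*137^1*431^1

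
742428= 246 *3018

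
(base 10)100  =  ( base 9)121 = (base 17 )5f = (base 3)10201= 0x64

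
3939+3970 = 7909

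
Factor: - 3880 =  - 2^3*5^1*97^1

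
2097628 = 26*80678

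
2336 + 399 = 2735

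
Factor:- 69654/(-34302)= 13^1 *19^1*47^1*5717^( - 1)= 11609/5717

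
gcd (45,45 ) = 45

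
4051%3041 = 1010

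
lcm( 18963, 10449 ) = 512001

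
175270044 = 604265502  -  428995458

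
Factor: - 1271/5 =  - 5^(  -  1 )*31^1*41^1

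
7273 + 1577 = 8850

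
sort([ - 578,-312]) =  [ - 578, - 312]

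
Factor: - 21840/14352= -5^1 * 7^1* 23^( - 1 ) = - 35/23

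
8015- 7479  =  536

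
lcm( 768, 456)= 14592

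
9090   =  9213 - 123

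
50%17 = 16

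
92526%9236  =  166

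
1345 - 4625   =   - 3280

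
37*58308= 2157396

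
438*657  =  287766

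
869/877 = 869/877 = 0.99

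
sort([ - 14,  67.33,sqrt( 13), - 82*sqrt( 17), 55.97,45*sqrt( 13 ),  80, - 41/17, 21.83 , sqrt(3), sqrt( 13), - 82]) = [- 82 * sqrt( 17), - 82 , - 14, - 41/17, sqrt (3), sqrt( 13 ), sqrt(13),21.83, 55.97,67.33, 80, 45*sqrt( 13 ) ]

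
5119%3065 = 2054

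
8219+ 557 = 8776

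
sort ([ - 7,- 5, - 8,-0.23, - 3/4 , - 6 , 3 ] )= [  -  8, - 7,  -  6, - 5 , - 3/4, - 0.23, 3]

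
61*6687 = 407907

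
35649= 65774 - 30125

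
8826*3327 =29364102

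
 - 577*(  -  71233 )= 41101441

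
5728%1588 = 964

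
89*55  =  4895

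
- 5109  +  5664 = 555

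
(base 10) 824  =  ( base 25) 17O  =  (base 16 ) 338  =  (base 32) po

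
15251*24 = 366024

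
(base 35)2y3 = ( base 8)7073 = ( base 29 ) 49i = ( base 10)3643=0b111000111011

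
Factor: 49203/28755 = 77/45  =  3^(-2)*5^( - 1)*7^1*11^1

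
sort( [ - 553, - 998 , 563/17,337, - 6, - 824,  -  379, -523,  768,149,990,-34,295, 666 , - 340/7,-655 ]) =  [ - 998, - 824, - 655, - 553, - 523, -379,-340/7, - 34, -6, 563/17, 149, 295,337, 666, 768,990]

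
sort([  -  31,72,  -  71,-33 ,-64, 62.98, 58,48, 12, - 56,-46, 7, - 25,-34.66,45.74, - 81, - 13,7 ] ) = [-81, -71,-64, - 56 , - 46,  -  34.66, - 33 ,-31,-25,  -  13,7,7,  12 , 45.74,  48,58, 62.98,  72]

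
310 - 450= -140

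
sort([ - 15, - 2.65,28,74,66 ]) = [ - 15, - 2.65,28,66,  74 ] 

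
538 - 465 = 73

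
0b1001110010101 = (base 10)5013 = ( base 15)1743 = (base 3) 20212200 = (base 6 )35113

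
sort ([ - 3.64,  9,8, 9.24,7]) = [ - 3.64,7,8, 9,  9.24 ]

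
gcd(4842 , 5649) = 807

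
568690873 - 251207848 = 317483025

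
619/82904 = 619/82904 = 0.01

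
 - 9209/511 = - 9209/511 = - 18.02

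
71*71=5041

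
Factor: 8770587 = 3^1*7^1 *149^1*2803^1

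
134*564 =75576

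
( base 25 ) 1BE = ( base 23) 1GH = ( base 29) 12f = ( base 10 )914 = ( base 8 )1622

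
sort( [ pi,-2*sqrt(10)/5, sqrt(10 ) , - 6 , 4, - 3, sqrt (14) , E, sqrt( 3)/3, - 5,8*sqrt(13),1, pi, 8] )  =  [ - 6, - 5, - 3, - 2*sqrt(10)/5, sqrt( 3)/3 , 1,E, pi,pi, sqrt( 10), sqrt( 14 ) , 4, 8, 8*sqrt( 13)]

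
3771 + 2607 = 6378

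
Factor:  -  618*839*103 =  -53405706=- 2^1*3^1 * 103^2*839^1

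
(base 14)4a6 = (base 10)930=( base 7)2466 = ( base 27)17c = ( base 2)1110100010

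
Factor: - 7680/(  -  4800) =8/5 = 2^3*5^( - 1)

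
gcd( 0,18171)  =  18171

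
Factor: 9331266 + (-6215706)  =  3115560 = 2^3*3^1*5^1*7^1*3709^1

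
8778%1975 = 878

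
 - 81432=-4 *20358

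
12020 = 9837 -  - 2183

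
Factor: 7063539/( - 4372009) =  - 3^1* 7^1*17^( - 1 )*59^1*5701^1*257177^(-1)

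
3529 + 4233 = 7762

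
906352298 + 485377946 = 1391730244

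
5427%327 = 195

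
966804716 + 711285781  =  1678090497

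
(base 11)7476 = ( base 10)9884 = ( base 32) 9KS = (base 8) 23234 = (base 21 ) 118E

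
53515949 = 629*85081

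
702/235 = 702/235 = 2.99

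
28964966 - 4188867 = 24776099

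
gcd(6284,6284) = 6284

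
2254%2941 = 2254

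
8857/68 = 130+ 1/4 = 130.25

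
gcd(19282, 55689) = 1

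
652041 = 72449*9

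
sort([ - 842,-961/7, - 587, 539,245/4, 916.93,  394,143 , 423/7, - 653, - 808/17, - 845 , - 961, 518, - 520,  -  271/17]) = [ - 961, - 845, - 842, - 653, - 587, - 520, - 961/7 , - 808/17,- 271/17, 423/7,  245/4, 143,394,518,  539,916.93]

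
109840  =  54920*2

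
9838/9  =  9838/9=1093.11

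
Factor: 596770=2^1*5^1*83^1*719^1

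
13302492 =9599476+3703016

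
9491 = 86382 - 76891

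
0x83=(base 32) 43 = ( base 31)47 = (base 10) 131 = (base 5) 1011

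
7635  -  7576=59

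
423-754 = -331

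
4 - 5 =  - 1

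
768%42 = 12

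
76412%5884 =5804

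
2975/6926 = 2975/6926 = 0.43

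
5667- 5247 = 420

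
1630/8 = 203 + 3/4= 203.75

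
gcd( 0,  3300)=3300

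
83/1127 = 83/1127= 0.07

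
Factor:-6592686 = - 2^1*3^1*29^1*37889^1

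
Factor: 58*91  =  5278=2^1*7^1 *13^1*29^1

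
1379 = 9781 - 8402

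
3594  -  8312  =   - 4718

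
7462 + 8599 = 16061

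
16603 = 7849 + 8754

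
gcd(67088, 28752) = 9584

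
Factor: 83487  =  3^1*17^1*1637^1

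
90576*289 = 26176464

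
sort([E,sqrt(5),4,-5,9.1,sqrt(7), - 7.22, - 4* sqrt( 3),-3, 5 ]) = [ - 7.22, - 4*sqrt( 3), - 5,  -  3,sqrt (5) , sqrt( 7 ), E, 4 , 5,9.1] 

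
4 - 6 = - 2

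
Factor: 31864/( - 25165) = - 2^3*5^( - 1 )*569^1*719^( - 1 ) = -4552/3595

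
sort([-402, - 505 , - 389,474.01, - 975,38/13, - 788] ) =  [ - 975, - 788,  -  505, - 402,-389,38/13,474.01 ]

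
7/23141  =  7/23141 = 0.00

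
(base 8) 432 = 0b100011010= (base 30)9C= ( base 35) 82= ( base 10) 282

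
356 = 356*1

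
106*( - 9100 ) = - 964600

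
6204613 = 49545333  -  43340720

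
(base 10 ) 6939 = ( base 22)e79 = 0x1b1b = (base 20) H6J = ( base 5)210224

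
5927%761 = 600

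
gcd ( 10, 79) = 1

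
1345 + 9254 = 10599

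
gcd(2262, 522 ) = 174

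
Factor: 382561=163^1*2347^1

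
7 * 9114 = 63798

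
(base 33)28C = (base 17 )886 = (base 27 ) 39o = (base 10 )2454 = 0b100110010110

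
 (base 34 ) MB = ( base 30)p9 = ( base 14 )3c3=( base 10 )759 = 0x2F7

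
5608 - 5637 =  - 29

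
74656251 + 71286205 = 145942456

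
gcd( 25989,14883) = 3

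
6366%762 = 270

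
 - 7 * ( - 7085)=49595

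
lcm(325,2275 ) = 2275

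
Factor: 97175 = 5^2*13^2 *23^1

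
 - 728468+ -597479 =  -1325947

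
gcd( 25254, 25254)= 25254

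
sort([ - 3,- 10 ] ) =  [ - 10, - 3] 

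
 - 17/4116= -1 + 4099/4116 = - 0.00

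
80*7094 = 567520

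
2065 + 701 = 2766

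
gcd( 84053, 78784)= 1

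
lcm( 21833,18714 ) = 130998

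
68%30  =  8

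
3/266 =3/266 = 0.01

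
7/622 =7/622  =  0.01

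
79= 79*1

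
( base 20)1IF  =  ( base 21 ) 1FJ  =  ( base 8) 1407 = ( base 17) 2ba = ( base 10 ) 775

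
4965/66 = 1655/22 = 75.23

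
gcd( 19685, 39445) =5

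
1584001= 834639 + 749362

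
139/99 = 139/99 = 1.40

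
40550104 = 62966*644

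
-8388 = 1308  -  9696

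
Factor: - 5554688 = - 2^9*19^1 * 571^1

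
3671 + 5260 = 8931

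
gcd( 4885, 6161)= 1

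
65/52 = 5/4 = 1.25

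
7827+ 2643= 10470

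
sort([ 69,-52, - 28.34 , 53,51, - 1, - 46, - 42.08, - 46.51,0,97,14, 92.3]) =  [-52, - 46.51, - 46, - 42.08, - 28.34, - 1 , 0,14 , 51, 53,69, 92.3, 97 ]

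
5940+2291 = 8231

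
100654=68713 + 31941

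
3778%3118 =660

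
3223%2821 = 402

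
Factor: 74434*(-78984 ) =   -  5879095056 = - 2^4*3^2 *1097^1*37217^1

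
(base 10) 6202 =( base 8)14072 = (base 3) 22111201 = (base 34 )5ce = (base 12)370A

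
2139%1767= 372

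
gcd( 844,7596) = 844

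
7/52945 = 7/52945 = 0.00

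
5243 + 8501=13744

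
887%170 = 37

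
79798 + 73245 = 153043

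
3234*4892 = 15820728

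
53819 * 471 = 25348749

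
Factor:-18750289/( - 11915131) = 109^1 * 619^ ( - 1 )*19249^( - 1)*172021^1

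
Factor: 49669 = 49669^1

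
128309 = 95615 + 32694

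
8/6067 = 8/6067 = 0.00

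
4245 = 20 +4225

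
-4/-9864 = 1/2466 = 0.00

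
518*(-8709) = -4511262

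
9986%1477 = 1124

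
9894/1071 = 194/21 = 9.24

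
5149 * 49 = 252301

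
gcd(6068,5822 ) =82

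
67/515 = 67/515 = 0.13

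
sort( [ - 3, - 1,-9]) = [  -  9 , - 3,-1 ] 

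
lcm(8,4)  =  8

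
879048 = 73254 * 12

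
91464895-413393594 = - 321928699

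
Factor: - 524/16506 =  - 2^1 *3^( - 2) *7^( - 1) = - 2/63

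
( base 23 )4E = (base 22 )4i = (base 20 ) 56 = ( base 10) 106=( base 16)6A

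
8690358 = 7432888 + 1257470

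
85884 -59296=26588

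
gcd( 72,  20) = 4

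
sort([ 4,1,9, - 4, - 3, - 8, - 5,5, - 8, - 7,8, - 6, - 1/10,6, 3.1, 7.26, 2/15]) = [ - 8, -8  ,-7, - 6 , - 5, - 4,  -  3, - 1/10,  2/15, 1,  3.1, 4,5,6,  7.26, 8,9]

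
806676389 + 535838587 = 1342514976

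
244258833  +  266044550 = 510303383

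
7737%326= 239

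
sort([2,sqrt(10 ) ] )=[2,  sqrt( 10 ) ]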